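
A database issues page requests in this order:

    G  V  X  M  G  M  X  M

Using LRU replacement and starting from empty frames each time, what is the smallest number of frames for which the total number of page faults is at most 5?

3

f=1: 8 faults
f=2: 6 faults
f=3: 5 faults
f=4: 4 faults
Smallest f with faults ≤ 5 is 3.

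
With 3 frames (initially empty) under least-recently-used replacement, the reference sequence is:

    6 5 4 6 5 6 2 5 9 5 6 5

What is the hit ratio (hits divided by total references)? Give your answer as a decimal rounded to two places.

6 → fault, frames (6)
5 → fault, frames (6 5)
4 → fault, frames (6 5 4)
6 → hit
5 → hit
6 → hit
2 → fault, evict 4, frames (5 6 2)
5 → hit
9 → fault, evict 6, frames (2 5 9)
5 → hit
6 → fault, evict 2, frames (9 5 6)
5 → hit
Hits: 6 of 12 references → 6/12 = 0.5000.

0.50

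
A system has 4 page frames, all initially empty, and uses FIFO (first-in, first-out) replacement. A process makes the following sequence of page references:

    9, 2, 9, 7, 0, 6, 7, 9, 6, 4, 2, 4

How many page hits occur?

4

9: miss, frames [9]
2: miss, frames [9, 2]
9: hit
7: miss, frames [9, 2, 7]
0: miss, frames [9, 2, 7, 0]
6: miss, evict 9, frames [2, 7, 0, 6]
7: hit
9: miss, evict 2, frames [7, 0, 6, 9]
6: hit
4: miss, evict 7, frames [0, 6, 9, 4]
2: miss, evict 0, frames [6, 9, 4, 2]
4: hit
Hits: 4.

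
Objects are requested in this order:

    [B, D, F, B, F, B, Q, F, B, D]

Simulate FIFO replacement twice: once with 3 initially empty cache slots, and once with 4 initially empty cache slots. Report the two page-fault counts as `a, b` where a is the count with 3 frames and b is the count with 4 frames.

3 frames: F F F . . . F . F F → 6 faults.
4 frames: F F F . . . F . . . → 4 faults.
4 < 6: adding a frame reduced faults, as is typical.

6, 4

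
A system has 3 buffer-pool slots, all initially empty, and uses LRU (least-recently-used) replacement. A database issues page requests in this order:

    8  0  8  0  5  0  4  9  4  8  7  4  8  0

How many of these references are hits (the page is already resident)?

6

8: fault, frames {8}
0: fault, frames {8,0}
8: hit
0: hit
5: fault, frames {8,0,5}
0: hit
4: fault, evict 8, frames {5,0,4}
9: fault, evict 5, frames {0,4,9}
4: hit
8: fault, evict 0, frames {9,4,8}
7: fault, evict 9, frames {4,8,7}
4: hit
8: hit
0: fault, evict 7, frames {4,8,0}
Hits: 6.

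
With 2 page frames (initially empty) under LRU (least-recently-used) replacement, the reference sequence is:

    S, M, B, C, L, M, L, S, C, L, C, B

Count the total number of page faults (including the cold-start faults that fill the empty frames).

S -> miss, frames [S]
M -> miss, frames [S, M]
B -> miss, evict S, frames [M, B]
C -> miss, evict M, frames [B, C]
L -> miss, evict B, frames [C, L]
M -> miss, evict C, frames [L, M]
L -> hit
S -> miss, evict M, frames [L, S]
C -> miss, evict L, frames [S, C]
L -> miss, evict S, frames [C, L]
C -> hit
B -> miss, evict L, frames [C, B]
Page faults: 10.

10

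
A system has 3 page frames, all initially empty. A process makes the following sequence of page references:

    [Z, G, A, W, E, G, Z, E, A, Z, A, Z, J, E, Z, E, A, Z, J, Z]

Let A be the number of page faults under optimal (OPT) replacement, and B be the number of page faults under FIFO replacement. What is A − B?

Under OPT: F F F F F . . . F . . . F . . . F . . . → 8 faults.
Under FIFO: F F F F F F F . F . . . F F F . F . F . → 13 faults.
A − B = 8 − 13 = -5.

-5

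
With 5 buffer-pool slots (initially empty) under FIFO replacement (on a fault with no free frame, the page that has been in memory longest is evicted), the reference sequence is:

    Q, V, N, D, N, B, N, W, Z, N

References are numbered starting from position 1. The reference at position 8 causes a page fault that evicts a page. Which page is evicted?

pos 1: Q -> fault, frames (Q)
pos 2: V -> fault, frames (Q V)
pos 3: N -> fault, frames (Q V N)
pos 4: D -> fault, frames (Q V N D)
pos 5: N -> hit
pos 6: B -> fault, frames (Q V N D B)
pos 7: N -> hit
pos 8: W -> fault, evict Q, frames (V N D B W)
At position 8, page Q is evicted.

Q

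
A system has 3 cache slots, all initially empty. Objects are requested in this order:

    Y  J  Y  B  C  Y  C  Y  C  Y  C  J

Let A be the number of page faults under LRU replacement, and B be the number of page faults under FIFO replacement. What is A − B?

-1

Under LRU: F F . F F . . . . . . F → 5 faults.
Under FIFO: F F . F F F . . . . . F → 6 faults.
A − B = 5 − 6 = -1.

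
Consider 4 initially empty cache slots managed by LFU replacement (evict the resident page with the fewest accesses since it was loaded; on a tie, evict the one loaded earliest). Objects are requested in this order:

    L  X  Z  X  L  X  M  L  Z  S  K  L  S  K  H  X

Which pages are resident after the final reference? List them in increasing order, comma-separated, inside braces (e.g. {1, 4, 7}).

{H, L, X, Z}

L → miss, frames {L}
X → miss, frames {L,X}
Z → miss, frames {L,X,Z}
X → hit
L → hit
X → hit
M → miss, frames {L,X,Z,M}
L → hit
Z → hit
S → miss, evict M, frames {L,X,Z,S}
K → miss, evict S, frames {L,X,Z,K}
L → hit
S → miss, evict K, frames {L,X,Z,S}
K → miss, evict S, frames {L,X,Z,K}
H → miss, evict K, frames {L,X,Z,H}
X → hit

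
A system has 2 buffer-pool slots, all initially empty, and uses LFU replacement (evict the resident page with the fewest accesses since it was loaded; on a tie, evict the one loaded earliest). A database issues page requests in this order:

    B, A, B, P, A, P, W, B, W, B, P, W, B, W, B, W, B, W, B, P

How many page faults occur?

9

B: fault, frames {B}
A: fault, frames {B,A}
B: hit
P: fault, evict A, frames {B,P}
A: fault, evict P, frames {B,A}
P: fault, evict A, frames {B,P}
W: fault, evict P, frames {B,W}
B: hit
W: hit
B: hit
P: fault, evict W, frames {B,P}
W: fault, evict P, frames {B,W}
B: hit
W: hit
B: hit
W: hit
B: hit
W: hit
B: hit
P: fault, evict W, frames {B,P}
Page faults: 9.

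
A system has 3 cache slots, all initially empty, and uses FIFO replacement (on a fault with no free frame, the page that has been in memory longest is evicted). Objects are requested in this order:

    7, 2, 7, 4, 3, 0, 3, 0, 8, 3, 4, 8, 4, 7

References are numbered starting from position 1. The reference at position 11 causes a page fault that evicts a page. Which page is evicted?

pos 1: 7 → miss, frames {7}
pos 2: 2 → miss, frames {7,2}
pos 3: 7 → hit
pos 4: 4 → miss, frames {7,2,4}
pos 5: 3 → miss, evict 7, frames {2,4,3}
pos 6: 0 → miss, evict 2, frames {4,3,0}
pos 7: 3 → hit
pos 8: 0 → hit
pos 9: 8 → miss, evict 4, frames {3,0,8}
pos 10: 3 → hit
pos 11: 4 → miss, evict 3, frames {0,8,4}
At position 11, page 3 is evicted.

3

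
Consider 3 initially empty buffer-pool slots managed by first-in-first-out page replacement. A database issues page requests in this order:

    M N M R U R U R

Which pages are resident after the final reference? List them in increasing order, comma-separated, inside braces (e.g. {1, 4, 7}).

{N, R, U}

M: fault, frames [M]
N: fault, frames [M, N]
M: hit
R: fault, frames [M, N, R]
U: fault, evict M, frames [N, R, U]
R: hit
U: hit
R: hit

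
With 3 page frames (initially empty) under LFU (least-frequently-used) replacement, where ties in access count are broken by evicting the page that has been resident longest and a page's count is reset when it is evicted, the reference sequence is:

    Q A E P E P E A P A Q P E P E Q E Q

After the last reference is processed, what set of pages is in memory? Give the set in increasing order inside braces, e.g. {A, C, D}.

Q → miss, frames (Q)
A → miss, frames (Q A)
E → miss, frames (Q A E)
P → miss, evict Q, frames (A E P)
E → hit
P → hit
E → hit
A → hit
P → hit
A → hit
Q → miss, evict A, frames (E P Q)
P → hit
E → hit
P → hit
E → hit
Q → hit
E → hit
Q → hit

{E, P, Q}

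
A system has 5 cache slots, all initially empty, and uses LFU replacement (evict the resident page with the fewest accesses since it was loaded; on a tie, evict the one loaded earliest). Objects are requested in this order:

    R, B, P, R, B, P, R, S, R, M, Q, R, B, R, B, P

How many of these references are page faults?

6

R -> fault, frames (R)
B -> fault, frames (R B)
P -> fault, frames (R B P)
R -> hit
B -> hit
P -> hit
R -> hit
S -> fault, frames (R B P S)
R -> hit
M -> fault, frames (R B P S M)
Q -> fault, evict S, frames (R B P M Q)
R -> hit
B -> hit
R -> hit
B -> hit
P -> hit
Page faults: 6.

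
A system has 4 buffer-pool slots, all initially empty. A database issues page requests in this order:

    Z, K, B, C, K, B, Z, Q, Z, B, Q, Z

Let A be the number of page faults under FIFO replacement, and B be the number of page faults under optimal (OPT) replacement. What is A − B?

1

Under FIFO: F F F F . . . F F . . . → 6 faults.
Under OPT: F F F F . . . F . . . . → 5 faults.
A − B = 6 − 5 = 1.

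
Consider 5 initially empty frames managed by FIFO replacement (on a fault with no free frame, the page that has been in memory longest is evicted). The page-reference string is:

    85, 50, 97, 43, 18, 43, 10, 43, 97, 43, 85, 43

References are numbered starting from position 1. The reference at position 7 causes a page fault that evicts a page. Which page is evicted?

pos 1: 85: fault, frames [85]
pos 2: 50: fault, frames [85, 50]
pos 3: 97: fault, frames [85, 50, 97]
pos 4: 43: fault, frames [85, 50, 97, 43]
pos 5: 18: fault, frames [85, 50, 97, 43, 18]
pos 6: 43: hit
pos 7: 10: fault, evict 85, frames [50, 97, 43, 18, 10]
At position 7, page 85 is evicted.

85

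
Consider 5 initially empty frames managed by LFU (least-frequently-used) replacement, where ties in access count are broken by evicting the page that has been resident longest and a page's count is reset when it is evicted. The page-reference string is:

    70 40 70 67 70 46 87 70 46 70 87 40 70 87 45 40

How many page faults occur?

70 → miss, frames [70]
40 → miss, frames [70, 40]
70 → hit
67 → miss, frames [70, 40, 67]
70 → hit
46 → miss, frames [70, 40, 67, 46]
87 → miss, frames [70, 40, 67, 46, 87]
70 → hit
46 → hit
70 → hit
87 → hit
40 → hit
70 → hit
87 → hit
45 → miss, evict 67, frames [70, 40, 46, 87, 45]
40 → hit
Page faults: 6.

6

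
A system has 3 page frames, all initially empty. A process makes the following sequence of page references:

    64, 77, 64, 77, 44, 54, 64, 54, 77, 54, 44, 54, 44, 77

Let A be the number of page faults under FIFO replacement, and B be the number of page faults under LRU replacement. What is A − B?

Under FIFO: F F . . F F F . F . F F . . → 8 faults.
Under LRU: F F . . F F F . F . F . . . → 7 faults.
A − B = 8 − 7 = 1.

1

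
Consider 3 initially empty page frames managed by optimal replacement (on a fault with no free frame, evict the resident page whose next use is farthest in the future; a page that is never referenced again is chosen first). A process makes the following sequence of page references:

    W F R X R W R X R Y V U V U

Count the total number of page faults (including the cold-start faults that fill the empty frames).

7

W -> miss, frames (W)
F -> miss, frames (W F)
R -> miss, frames (W F R)
X -> miss, evict F, frames (W R X)
R -> hit
W -> hit
R -> hit
X -> hit
R -> hit
Y -> miss, evict X, frames (W R Y)
V -> miss, evict Y, frames (W R V)
U -> miss, evict R, frames (W V U)
V -> hit
U -> hit
Page faults: 7.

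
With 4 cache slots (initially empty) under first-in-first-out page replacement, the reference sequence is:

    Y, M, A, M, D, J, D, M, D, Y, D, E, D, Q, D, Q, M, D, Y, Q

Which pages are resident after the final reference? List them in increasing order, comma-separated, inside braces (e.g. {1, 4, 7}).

Y: miss, frames [Y]
M: miss, frames [Y, M]
A: miss, frames [Y, M, A]
M: hit
D: miss, frames [Y, M, A, D]
J: miss, evict Y, frames [M, A, D, J]
D: hit
M: hit
D: hit
Y: miss, evict M, frames [A, D, J, Y]
D: hit
E: miss, evict A, frames [D, J, Y, E]
D: hit
Q: miss, evict D, frames [J, Y, E, Q]
D: miss, evict J, frames [Y, E, Q, D]
Q: hit
M: miss, evict Y, frames [E, Q, D, M]
D: hit
Y: miss, evict E, frames [Q, D, M, Y]
Q: hit

{D, M, Q, Y}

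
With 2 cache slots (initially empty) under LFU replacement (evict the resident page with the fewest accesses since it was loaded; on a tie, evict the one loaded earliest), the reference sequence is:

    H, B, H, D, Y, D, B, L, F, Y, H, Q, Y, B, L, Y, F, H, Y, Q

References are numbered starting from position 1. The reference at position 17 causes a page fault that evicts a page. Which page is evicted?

pos 1: H → fault, frames {H}
pos 2: B → fault, frames {H,B}
pos 3: H → hit
pos 4: D → fault, evict B, frames {H,D}
pos 5: Y → fault, evict D, frames {H,Y}
pos 6: D → fault, evict Y, frames {H,D}
pos 7: B → fault, evict D, frames {H,B}
pos 8: L → fault, evict B, frames {H,L}
pos 9: F → fault, evict L, frames {H,F}
pos 10: Y → fault, evict F, frames {H,Y}
pos 11: H → hit
pos 12: Q → fault, evict Y, frames {H,Q}
pos 13: Y → fault, evict Q, frames {H,Y}
pos 14: B → fault, evict Y, frames {H,B}
pos 15: L → fault, evict B, frames {H,L}
pos 16: Y → fault, evict L, frames {H,Y}
pos 17: F → fault, evict Y, frames {H,F}
At position 17, page Y is evicted.

Y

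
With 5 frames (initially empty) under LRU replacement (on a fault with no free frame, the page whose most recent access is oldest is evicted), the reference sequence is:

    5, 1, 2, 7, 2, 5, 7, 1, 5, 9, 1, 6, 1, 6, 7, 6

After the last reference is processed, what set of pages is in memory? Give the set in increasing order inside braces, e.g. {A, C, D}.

5: miss, frames {5}
1: miss, frames {5,1}
2: miss, frames {5,1,2}
7: miss, frames {5,1,2,7}
2: hit
5: hit
7: hit
1: hit
5: hit
9: miss, frames {2,7,1,5,9}
1: hit
6: miss, evict 2, frames {7,5,9,1,6}
1: hit
6: hit
7: hit
6: hit

{1, 5, 6, 7, 9}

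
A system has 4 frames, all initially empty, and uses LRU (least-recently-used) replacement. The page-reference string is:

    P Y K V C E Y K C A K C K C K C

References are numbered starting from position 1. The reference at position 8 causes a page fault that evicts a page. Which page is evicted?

pos 1: P: miss, frames (P)
pos 2: Y: miss, frames (P Y)
pos 3: K: miss, frames (P Y K)
pos 4: V: miss, frames (P Y K V)
pos 5: C: miss, evict P, frames (Y K V C)
pos 6: E: miss, evict Y, frames (K V C E)
pos 7: Y: miss, evict K, frames (V C E Y)
pos 8: K: miss, evict V, frames (C E Y K)
At position 8, page V is evicted.

V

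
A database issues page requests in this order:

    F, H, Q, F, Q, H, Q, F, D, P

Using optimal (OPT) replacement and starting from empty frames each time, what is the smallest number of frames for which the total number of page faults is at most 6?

f=1: 10 faults
f=2: 7 faults
f=3: 5 faults
f=4: 5 faults
f=5: 5 faults
Smallest f with faults ≤ 6 is 3.

3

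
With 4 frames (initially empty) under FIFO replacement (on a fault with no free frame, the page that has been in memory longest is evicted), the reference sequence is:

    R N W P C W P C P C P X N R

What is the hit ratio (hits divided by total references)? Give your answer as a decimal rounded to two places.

0.43

R -> fault, frames {R}
N -> fault, frames {R,N}
W -> fault, frames {R,N,W}
P -> fault, frames {R,N,W,P}
C -> fault, evict R, frames {N,W,P,C}
W -> hit
P -> hit
C -> hit
P -> hit
C -> hit
P -> hit
X -> fault, evict N, frames {W,P,C,X}
N -> fault, evict W, frames {P,C,X,N}
R -> fault, evict P, frames {C,X,N,R}
Hits: 6 of 14 references → 6/14 = 0.4286.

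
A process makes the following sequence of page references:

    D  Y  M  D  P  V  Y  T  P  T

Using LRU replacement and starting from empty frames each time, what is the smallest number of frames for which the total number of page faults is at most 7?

4

f=1: 10 faults
f=2: 9 faults
f=3: 8 faults
f=4: 7 faults
f=5: 6 faults
f=6: 6 faults
Smallest f with faults ≤ 7 is 4.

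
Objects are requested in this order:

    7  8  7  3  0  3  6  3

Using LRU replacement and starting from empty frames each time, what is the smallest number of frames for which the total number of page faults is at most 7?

2

f=1: 8 faults
f=2: 5 faults
f=3: 5 faults
f=4: 5 faults
f=5: 5 faults
Smallest f with faults ≤ 7 is 2.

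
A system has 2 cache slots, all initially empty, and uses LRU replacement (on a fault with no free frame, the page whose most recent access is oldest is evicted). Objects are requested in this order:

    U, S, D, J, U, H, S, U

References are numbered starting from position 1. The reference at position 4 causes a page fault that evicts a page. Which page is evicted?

pos 1: U -> fault, frames [U]
pos 2: S -> fault, frames [U, S]
pos 3: D -> fault, evict U, frames [S, D]
pos 4: J -> fault, evict S, frames [D, J]
At position 4, page S is evicted.

S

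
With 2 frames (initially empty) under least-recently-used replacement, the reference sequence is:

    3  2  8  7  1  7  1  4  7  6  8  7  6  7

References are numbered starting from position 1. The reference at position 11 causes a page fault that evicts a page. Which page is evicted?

7

pos 1: 3: miss, frames (3)
pos 2: 2: miss, frames (3 2)
pos 3: 8: miss, evict 3, frames (2 8)
pos 4: 7: miss, evict 2, frames (8 7)
pos 5: 1: miss, evict 8, frames (7 1)
pos 6: 7: hit
pos 7: 1: hit
pos 8: 4: miss, evict 7, frames (1 4)
pos 9: 7: miss, evict 1, frames (4 7)
pos 10: 6: miss, evict 4, frames (7 6)
pos 11: 8: miss, evict 7, frames (6 8)
At position 11, page 7 is evicted.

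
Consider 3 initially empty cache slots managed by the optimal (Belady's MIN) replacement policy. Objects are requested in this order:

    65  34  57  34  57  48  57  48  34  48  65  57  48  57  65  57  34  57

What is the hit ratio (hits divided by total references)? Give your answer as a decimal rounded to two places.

0.67

65 → fault, frames (65)
34 → fault, frames (65 34)
57 → fault, frames (65 34 57)
34 → hit
57 → hit
48 → fault, evict 65, frames (34 57 48)
57 → hit
48 → hit
34 → hit
48 → hit
65 → fault, evict 34, frames (57 48 65)
57 → hit
48 → hit
57 → hit
65 → hit
57 → hit
34 → fault, evict 65, frames (57 48 34)
57 → hit
Hits: 12 of 18 references → 12/18 = 0.6667.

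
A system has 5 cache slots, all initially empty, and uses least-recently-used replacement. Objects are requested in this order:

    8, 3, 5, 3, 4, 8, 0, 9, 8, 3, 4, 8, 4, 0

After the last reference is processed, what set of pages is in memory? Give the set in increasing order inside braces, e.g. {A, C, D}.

{0, 3, 4, 8, 9}

8 → miss, frames [8]
3 → miss, frames [8, 3]
5 → miss, frames [8, 3, 5]
3 → hit
4 → miss, frames [8, 5, 3, 4]
8 → hit
0 → miss, frames [5, 3, 4, 8, 0]
9 → miss, evict 5, frames [3, 4, 8, 0, 9]
8 → hit
3 → hit
4 → hit
8 → hit
4 → hit
0 → hit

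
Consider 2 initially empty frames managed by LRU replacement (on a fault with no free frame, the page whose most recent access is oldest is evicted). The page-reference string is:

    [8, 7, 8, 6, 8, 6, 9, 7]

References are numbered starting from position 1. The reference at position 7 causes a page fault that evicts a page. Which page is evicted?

pos 1: 8: fault, frames [8]
pos 2: 7: fault, frames [8, 7]
pos 3: 8: hit
pos 4: 6: fault, evict 7, frames [8, 6]
pos 5: 8: hit
pos 6: 6: hit
pos 7: 9: fault, evict 8, frames [6, 9]
At position 7, page 8 is evicted.

8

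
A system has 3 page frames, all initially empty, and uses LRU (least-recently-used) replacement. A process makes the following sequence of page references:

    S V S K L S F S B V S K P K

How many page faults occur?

S: miss, frames [S]
V: miss, frames [S, V]
S: hit
K: miss, frames [V, S, K]
L: miss, evict V, frames [S, K, L]
S: hit
F: miss, evict K, frames [L, S, F]
S: hit
B: miss, evict L, frames [F, S, B]
V: miss, evict F, frames [S, B, V]
S: hit
K: miss, evict B, frames [V, S, K]
P: miss, evict V, frames [S, K, P]
K: hit
Page faults: 9.

9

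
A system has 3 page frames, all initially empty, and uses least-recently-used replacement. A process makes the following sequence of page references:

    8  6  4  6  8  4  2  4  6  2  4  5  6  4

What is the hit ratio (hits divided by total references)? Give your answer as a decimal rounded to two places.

0.50

8 -> fault, frames [8]
6 -> fault, frames [8, 6]
4 -> fault, frames [8, 6, 4]
6 -> hit
8 -> hit
4 -> hit
2 -> fault, evict 6, frames [8, 4, 2]
4 -> hit
6 -> fault, evict 8, frames [2, 4, 6]
2 -> hit
4 -> hit
5 -> fault, evict 6, frames [2, 4, 5]
6 -> fault, evict 2, frames [4, 5, 6]
4 -> hit
Hits: 7 of 14 references → 7/14 = 0.5000.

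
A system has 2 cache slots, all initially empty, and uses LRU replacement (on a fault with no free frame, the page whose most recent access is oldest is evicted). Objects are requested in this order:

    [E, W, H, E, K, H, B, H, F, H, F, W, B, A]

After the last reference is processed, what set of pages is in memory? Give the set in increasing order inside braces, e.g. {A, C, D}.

E → miss, frames [E]
W → miss, frames [E, W]
H → miss, evict E, frames [W, H]
E → miss, evict W, frames [H, E]
K → miss, evict H, frames [E, K]
H → miss, evict E, frames [K, H]
B → miss, evict K, frames [H, B]
H → hit
F → miss, evict B, frames [H, F]
H → hit
F → hit
W → miss, evict H, frames [F, W]
B → miss, evict F, frames [W, B]
A → miss, evict W, frames [B, A]

{A, B}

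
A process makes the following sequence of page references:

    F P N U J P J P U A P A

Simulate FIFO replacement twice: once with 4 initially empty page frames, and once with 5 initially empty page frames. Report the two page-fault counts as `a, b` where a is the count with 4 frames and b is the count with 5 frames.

7, 6

4 frames: F F F F F . . . . F F . → 7 faults.
5 frames: F F F F F . . . . F . . → 6 faults.
6 < 7: adding a frame reduced faults, as is typical.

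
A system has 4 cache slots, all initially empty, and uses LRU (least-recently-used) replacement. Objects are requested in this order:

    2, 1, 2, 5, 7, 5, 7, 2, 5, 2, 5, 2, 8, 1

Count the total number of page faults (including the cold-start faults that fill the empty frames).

2 → miss, frames (2)
1 → miss, frames (2 1)
2 → hit
5 → miss, frames (1 2 5)
7 → miss, frames (1 2 5 7)
5 → hit
7 → hit
2 → hit
5 → hit
2 → hit
5 → hit
2 → hit
8 → miss, evict 1, frames (7 5 2 8)
1 → miss, evict 7, frames (5 2 8 1)
Page faults: 6.

6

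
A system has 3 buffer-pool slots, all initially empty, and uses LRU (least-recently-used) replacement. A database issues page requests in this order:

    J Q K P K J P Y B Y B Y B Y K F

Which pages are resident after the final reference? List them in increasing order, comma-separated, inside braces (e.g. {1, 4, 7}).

{F, K, Y}

J -> miss, frames {J}
Q -> miss, frames {J,Q}
K -> miss, frames {J,Q,K}
P -> miss, evict J, frames {Q,K,P}
K -> hit
J -> miss, evict Q, frames {P,K,J}
P -> hit
Y -> miss, evict K, frames {J,P,Y}
B -> miss, evict J, frames {P,Y,B}
Y -> hit
B -> hit
Y -> hit
B -> hit
Y -> hit
K -> miss, evict P, frames {B,Y,K}
F -> miss, evict B, frames {Y,K,F}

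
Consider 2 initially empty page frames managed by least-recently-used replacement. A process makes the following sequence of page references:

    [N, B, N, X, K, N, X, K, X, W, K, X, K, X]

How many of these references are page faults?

10

N: miss, frames [N]
B: miss, frames [N, B]
N: hit
X: miss, evict B, frames [N, X]
K: miss, evict N, frames [X, K]
N: miss, evict X, frames [K, N]
X: miss, evict K, frames [N, X]
K: miss, evict N, frames [X, K]
X: hit
W: miss, evict K, frames [X, W]
K: miss, evict X, frames [W, K]
X: miss, evict W, frames [K, X]
K: hit
X: hit
Page faults: 10.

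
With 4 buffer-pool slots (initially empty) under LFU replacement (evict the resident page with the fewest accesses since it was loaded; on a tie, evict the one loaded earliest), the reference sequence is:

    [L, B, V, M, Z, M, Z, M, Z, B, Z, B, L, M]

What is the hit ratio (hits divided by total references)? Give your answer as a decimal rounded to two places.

L -> fault, frames [L]
B -> fault, frames [L, B]
V -> fault, frames [L, B, V]
M -> fault, frames [L, B, V, M]
Z -> fault, evict L, frames [B, V, M, Z]
M -> hit
Z -> hit
M -> hit
Z -> hit
B -> hit
Z -> hit
B -> hit
L -> fault, evict V, frames [B, M, Z, L]
M -> hit
Hits: 8 of 14 references → 8/14 = 0.5714.

0.57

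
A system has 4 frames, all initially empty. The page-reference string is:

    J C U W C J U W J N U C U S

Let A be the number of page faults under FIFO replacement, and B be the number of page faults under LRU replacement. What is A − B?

Under FIFO: F F F F . . . . . F . . . F → 6 faults.
Under LRU: F F F F . . . . . F . F . F → 7 faults.
A − B = 6 − 7 = -1.

-1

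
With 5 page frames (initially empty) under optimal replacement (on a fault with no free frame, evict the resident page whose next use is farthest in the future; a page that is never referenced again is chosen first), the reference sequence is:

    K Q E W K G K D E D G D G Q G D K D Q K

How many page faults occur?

6

K: miss, frames (K)
Q: miss, frames (K Q)
E: miss, frames (K Q E)
W: miss, frames (K Q E W)
K: hit
G: miss, frames (K Q E W G)
K: hit
D: miss, evict W, frames (K Q E G D)
E: hit
D: hit
G: hit
D: hit
G: hit
Q: hit
G: hit
D: hit
K: hit
D: hit
Q: hit
K: hit
Page faults: 6.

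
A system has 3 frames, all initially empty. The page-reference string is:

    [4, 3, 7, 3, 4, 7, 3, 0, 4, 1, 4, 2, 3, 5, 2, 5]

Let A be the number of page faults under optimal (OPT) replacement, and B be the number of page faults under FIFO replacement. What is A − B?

-2

Under OPT: F F F . . . . F . F . F . F . . → 7 faults.
Under FIFO: F F F . . . . F F F . F F F . . → 9 faults.
A − B = 7 − 9 = -2.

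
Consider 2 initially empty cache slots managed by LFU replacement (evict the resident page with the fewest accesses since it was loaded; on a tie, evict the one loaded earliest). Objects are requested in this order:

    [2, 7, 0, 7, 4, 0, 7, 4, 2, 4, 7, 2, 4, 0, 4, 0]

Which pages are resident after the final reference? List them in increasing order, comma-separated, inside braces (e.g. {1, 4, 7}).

{0, 7}

2: fault, frames [2]
7: fault, frames [2, 7]
0: fault, evict 2, frames [7, 0]
7: hit
4: fault, evict 0, frames [7, 4]
0: fault, evict 4, frames [7, 0]
7: hit
4: fault, evict 0, frames [7, 4]
2: fault, evict 4, frames [7, 2]
4: fault, evict 2, frames [7, 4]
7: hit
2: fault, evict 4, frames [7, 2]
4: fault, evict 2, frames [7, 4]
0: fault, evict 4, frames [7, 0]
4: fault, evict 0, frames [7, 4]
0: fault, evict 4, frames [7, 0]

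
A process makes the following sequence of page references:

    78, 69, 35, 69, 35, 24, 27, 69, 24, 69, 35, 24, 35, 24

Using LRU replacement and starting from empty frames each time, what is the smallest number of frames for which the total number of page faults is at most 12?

2

f=1: 14 faults
f=2: 9 faults
f=3: 7 faults
f=4: 5 faults
f=5: 5 faults
Smallest f with faults ≤ 12 is 2.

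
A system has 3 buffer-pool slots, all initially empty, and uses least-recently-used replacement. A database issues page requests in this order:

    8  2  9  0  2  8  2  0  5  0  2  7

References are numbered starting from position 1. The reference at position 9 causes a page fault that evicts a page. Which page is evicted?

8

pos 1: 8 → fault, frames (8)
pos 2: 2 → fault, frames (8 2)
pos 3: 9 → fault, frames (8 2 9)
pos 4: 0 → fault, evict 8, frames (2 9 0)
pos 5: 2 → hit
pos 6: 8 → fault, evict 9, frames (0 2 8)
pos 7: 2 → hit
pos 8: 0 → hit
pos 9: 5 → fault, evict 8, frames (2 0 5)
At position 9, page 8 is evicted.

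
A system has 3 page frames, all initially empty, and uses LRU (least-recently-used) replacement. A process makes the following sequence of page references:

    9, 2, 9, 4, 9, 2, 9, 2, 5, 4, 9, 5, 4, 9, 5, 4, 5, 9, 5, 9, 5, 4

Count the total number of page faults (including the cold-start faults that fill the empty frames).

9 → miss, frames (9)
2 → miss, frames (9 2)
9 → hit
4 → miss, frames (2 9 4)
9 → hit
2 → hit
9 → hit
2 → hit
5 → miss, evict 4, frames (9 2 5)
4 → miss, evict 9, frames (2 5 4)
9 → miss, evict 2, frames (5 4 9)
5 → hit
4 → hit
9 → hit
5 → hit
4 → hit
5 → hit
9 → hit
5 → hit
9 → hit
5 → hit
4 → hit
Page faults: 6.

6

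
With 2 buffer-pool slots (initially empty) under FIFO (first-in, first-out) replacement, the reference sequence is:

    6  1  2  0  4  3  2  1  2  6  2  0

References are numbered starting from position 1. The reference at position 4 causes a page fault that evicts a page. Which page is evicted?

pos 1: 6 → miss, frames [6]
pos 2: 1 → miss, frames [6, 1]
pos 3: 2 → miss, evict 6, frames [1, 2]
pos 4: 0 → miss, evict 1, frames [2, 0]
At position 4, page 1 is evicted.

1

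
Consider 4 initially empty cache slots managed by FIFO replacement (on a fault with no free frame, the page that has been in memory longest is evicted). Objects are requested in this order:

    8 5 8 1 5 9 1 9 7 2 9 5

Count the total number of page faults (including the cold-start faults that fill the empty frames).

7

8: fault, frames (8)
5: fault, frames (8 5)
8: hit
1: fault, frames (8 5 1)
5: hit
9: fault, frames (8 5 1 9)
1: hit
9: hit
7: fault, evict 8, frames (5 1 9 7)
2: fault, evict 5, frames (1 9 7 2)
9: hit
5: fault, evict 1, frames (9 7 2 5)
Page faults: 7.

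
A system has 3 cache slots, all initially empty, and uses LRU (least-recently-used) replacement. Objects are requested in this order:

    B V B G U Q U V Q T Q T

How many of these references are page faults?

7

B -> fault, frames (B)
V -> fault, frames (B V)
B -> hit
G -> fault, frames (V B G)
U -> fault, evict V, frames (B G U)
Q -> fault, evict B, frames (G U Q)
U -> hit
V -> fault, evict G, frames (Q U V)
Q -> hit
T -> fault, evict U, frames (V Q T)
Q -> hit
T -> hit
Page faults: 7.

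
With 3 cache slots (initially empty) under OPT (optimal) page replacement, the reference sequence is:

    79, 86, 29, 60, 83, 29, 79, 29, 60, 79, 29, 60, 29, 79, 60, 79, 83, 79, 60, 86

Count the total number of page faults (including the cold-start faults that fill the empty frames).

8

79 -> miss, frames [79]
86 -> miss, frames [79, 86]
29 -> miss, frames [79, 86, 29]
60 -> miss, evict 86, frames [79, 29, 60]
83 -> miss, evict 60, frames [79, 29, 83]
29 -> hit
79 -> hit
29 -> hit
60 -> miss, evict 83, frames [79, 29, 60]
79 -> hit
29 -> hit
60 -> hit
29 -> hit
79 -> hit
60 -> hit
79 -> hit
83 -> miss, evict 29, frames [79, 60, 83]
79 -> hit
60 -> hit
86 -> miss, evict 83, frames [79, 60, 86]
Page faults: 8.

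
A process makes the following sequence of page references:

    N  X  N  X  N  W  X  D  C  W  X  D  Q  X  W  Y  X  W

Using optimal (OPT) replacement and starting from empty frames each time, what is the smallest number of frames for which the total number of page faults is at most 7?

f=1: 18 faults
f=2: 11 faults
f=3: 8 faults
f=4: 7 faults
f=5: 7 faults
f=6: 7 faults
f=7: 7 faults
Smallest f with faults ≤ 7 is 4.

4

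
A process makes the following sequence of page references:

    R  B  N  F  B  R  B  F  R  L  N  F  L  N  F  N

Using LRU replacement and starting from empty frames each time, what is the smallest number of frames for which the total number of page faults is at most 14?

f=1: 16 faults
f=2: 14 faults
f=3: 8 faults
f=4: 6 faults
f=5: 5 faults
Smallest f with faults ≤ 14 is 2.

2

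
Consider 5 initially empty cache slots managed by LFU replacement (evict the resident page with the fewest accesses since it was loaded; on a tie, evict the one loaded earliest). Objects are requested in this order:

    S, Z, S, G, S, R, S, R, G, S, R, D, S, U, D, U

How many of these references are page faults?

S → miss, frames [S]
Z → miss, frames [S, Z]
S → hit
G → miss, frames [S, Z, G]
S → hit
R → miss, frames [S, Z, G, R]
S → hit
R → hit
G → hit
S → hit
R → hit
D → miss, frames [S, Z, G, R, D]
S → hit
U → miss, evict Z, frames [S, G, R, D, U]
D → hit
U → hit
Page faults: 6.

6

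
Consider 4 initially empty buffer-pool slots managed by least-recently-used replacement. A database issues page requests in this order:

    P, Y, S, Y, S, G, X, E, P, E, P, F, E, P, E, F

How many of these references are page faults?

8

P -> fault, frames {P}
Y -> fault, frames {P,Y}
S -> fault, frames {P,Y,S}
Y -> hit
S -> hit
G -> fault, frames {P,Y,S,G}
X -> fault, evict P, frames {Y,S,G,X}
E -> fault, evict Y, frames {S,G,X,E}
P -> fault, evict S, frames {G,X,E,P}
E -> hit
P -> hit
F -> fault, evict G, frames {X,E,P,F}
E -> hit
P -> hit
E -> hit
F -> hit
Page faults: 8.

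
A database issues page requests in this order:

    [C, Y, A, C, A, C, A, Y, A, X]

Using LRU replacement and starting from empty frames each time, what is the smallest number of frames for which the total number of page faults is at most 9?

2

f=1: 10 faults
f=2: 6 faults
f=3: 4 faults
f=4: 4 faults
Smallest f with faults ≤ 9 is 2.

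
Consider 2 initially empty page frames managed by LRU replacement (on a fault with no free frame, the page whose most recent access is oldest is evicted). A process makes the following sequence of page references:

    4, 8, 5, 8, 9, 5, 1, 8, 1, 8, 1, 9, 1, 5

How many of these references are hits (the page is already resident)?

4 -> miss, frames (4)
8 -> miss, frames (4 8)
5 -> miss, evict 4, frames (8 5)
8 -> hit
9 -> miss, evict 5, frames (8 9)
5 -> miss, evict 8, frames (9 5)
1 -> miss, evict 9, frames (5 1)
8 -> miss, evict 5, frames (1 8)
1 -> hit
8 -> hit
1 -> hit
9 -> miss, evict 8, frames (1 9)
1 -> hit
5 -> miss, evict 9, frames (1 5)
Hits: 5.

5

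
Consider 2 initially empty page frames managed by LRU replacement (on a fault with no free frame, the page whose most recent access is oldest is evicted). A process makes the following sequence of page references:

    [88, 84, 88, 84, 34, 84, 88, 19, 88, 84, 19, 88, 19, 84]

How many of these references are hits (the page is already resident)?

5

88 → miss, frames (88)
84 → miss, frames (88 84)
88 → hit
84 → hit
34 → miss, evict 88, frames (84 34)
84 → hit
88 → miss, evict 34, frames (84 88)
19 → miss, evict 84, frames (88 19)
88 → hit
84 → miss, evict 19, frames (88 84)
19 → miss, evict 88, frames (84 19)
88 → miss, evict 84, frames (19 88)
19 → hit
84 → miss, evict 88, frames (19 84)
Hits: 5.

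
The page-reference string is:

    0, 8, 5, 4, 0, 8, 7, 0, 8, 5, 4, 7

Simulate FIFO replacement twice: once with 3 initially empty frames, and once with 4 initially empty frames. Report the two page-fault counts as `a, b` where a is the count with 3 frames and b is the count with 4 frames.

3 frames: F F F F F F F . . F F . → 9 faults.
4 frames: F F F F . . F F F F F F → 10 faults.
10 > 9: adding a frame increased faults — Belady's anomaly.

9, 10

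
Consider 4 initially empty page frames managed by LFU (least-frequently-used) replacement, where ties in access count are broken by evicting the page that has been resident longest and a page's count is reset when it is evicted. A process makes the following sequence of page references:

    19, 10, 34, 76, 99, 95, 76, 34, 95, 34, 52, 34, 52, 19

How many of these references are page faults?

19: miss, frames (19)
10: miss, frames (19 10)
34: miss, frames (19 10 34)
76: miss, frames (19 10 34 76)
99: miss, evict 19, frames (10 34 76 99)
95: miss, evict 10, frames (34 76 99 95)
76: hit
34: hit
95: hit
34: hit
52: miss, evict 99, frames (34 76 95 52)
34: hit
52: hit
19: miss, evict 76, frames (34 95 52 19)
Page faults: 8.

8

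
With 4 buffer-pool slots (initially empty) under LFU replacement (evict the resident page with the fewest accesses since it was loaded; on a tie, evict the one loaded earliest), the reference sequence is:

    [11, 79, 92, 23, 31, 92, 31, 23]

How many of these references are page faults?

5

11 -> miss, frames (11)
79 -> miss, frames (11 79)
92 -> miss, frames (11 79 92)
23 -> miss, frames (11 79 92 23)
31 -> miss, evict 11, frames (79 92 23 31)
92 -> hit
31 -> hit
23 -> hit
Page faults: 5.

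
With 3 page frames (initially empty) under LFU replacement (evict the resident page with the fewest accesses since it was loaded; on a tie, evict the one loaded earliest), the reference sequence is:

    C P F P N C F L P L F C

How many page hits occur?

C: miss, frames [C]
P: miss, frames [C, P]
F: miss, frames [C, P, F]
P: hit
N: miss, evict C, frames [P, F, N]
C: miss, evict F, frames [P, N, C]
F: miss, evict N, frames [P, C, F]
L: miss, evict C, frames [P, F, L]
P: hit
L: hit
F: hit
C: miss, evict F, frames [P, L, C]
Hits: 4.

4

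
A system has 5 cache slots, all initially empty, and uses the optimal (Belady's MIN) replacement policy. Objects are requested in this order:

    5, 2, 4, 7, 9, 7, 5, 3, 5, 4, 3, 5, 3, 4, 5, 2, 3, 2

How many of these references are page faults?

6

5: fault, frames [5]
2: fault, frames [5, 2]
4: fault, frames [5, 2, 4]
7: fault, frames [5, 2, 4, 7]
9: fault, frames [5, 2, 4, 7, 9]
7: hit
5: hit
3: fault, evict 9, frames [5, 2, 4, 7, 3]
5: hit
4: hit
3: hit
5: hit
3: hit
4: hit
5: hit
2: hit
3: hit
2: hit
Page faults: 6.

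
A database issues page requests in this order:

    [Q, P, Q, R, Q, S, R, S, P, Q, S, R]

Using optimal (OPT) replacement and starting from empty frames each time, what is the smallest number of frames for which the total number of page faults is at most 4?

4

f=1: 12 faults
f=2: 7 faults
f=3: 5 faults
f=4: 4 faults
Smallest f with faults ≤ 4 is 4.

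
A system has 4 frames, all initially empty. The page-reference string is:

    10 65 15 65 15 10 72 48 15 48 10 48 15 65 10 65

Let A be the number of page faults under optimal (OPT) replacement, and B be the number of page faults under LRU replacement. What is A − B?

Under OPT: F F F . . . F F . . . . . . . . → 5 faults.
Under LRU: F F F . . . F F . . . . . F . . → 6 faults.
A − B = 5 − 6 = -1.

-1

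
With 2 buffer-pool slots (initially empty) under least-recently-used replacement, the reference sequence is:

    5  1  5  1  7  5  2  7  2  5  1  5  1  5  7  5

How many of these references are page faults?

5: fault, frames [5]
1: fault, frames [5, 1]
5: hit
1: hit
7: fault, evict 5, frames [1, 7]
5: fault, evict 1, frames [7, 5]
2: fault, evict 7, frames [5, 2]
7: fault, evict 5, frames [2, 7]
2: hit
5: fault, evict 7, frames [2, 5]
1: fault, evict 2, frames [5, 1]
5: hit
1: hit
5: hit
7: fault, evict 1, frames [5, 7]
5: hit
Page faults: 9.

9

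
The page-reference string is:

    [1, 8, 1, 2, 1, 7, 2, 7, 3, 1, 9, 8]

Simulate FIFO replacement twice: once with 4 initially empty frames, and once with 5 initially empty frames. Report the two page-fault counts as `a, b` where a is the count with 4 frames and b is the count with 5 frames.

4 frames: F F . F . F . . F F F F → 8 faults.
5 frames: F F . F . F . . F . F . → 6 faults.
6 < 8: adding a frame reduced faults, as is typical.

8, 6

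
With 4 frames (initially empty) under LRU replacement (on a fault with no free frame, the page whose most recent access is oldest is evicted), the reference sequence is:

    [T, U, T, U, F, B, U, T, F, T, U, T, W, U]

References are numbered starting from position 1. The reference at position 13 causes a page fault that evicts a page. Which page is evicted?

pos 1: T → miss, frames (T)
pos 2: U → miss, frames (T U)
pos 3: T → hit
pos 4: U → hit
pos 5: F → miss, frames (T U F)
pos 6: B → miss, frames (T U F B)
pos 7: U → hit
pos 8: T → hit
pos 9: F → hit
pos 10: T → hit
pos 11: U → hit
pos 12: T → hit
pos 13: W → miss, evict B, frames (F U T W)
At position 13, page B is evicted.

B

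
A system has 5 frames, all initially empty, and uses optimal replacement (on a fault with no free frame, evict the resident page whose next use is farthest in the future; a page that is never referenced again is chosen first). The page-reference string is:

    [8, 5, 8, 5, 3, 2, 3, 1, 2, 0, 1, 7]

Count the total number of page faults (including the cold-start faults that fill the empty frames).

7

8 → fault, frames {8}
5 → fault, frames {8,5}
8 → hit
5 → hit
3 → fault, frames {8,5,3}
2 → fault, frames {8,5,3,2}
3 → hit
1 → fault, frames {8,5,3,2,1}
2 → hit
0 → fault, evict 2, frames {8,5,3,1,0}
1 → hit
7 → fault, evict 0, frames {8,5,3,1,7}
Page faults: 7.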